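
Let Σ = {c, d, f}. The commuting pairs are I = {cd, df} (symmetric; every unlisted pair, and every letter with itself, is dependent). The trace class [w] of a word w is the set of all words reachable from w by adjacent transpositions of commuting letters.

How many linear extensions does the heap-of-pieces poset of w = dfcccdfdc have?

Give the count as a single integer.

piece 0:d — minimal
piece 1:f — minimal
piece 2:c rests on {1:f}
piece 3:c rests on {2:c}
piece 4:c rests on {3:c}
piece 5:d rests on {0:d}
piece 6:f rests on {4:c}
piece 7:d rests on {5:d}
piece 8:c rests on {6:f}
minimal pieces: {0:d, 1:f}
ways to finish when only these pieces remain (= sum over removing one remaining piece with nothing left below it):
  1 left: {7}→1  {8}→1
  2 left: {5,7}→1  {6,8}→1  {7,8}→2
  3 left: {0,5,7}→1  {4,6,8}→1  {5,7,8}→3  {6,7,8}→3
  4 left: {0,5,7,8}→4  {3,4,6,8}→1  {4,6,7,8}→4  {5,6,7,8}→6
  5 left: {0,5,6,7,8}→10  {2,3,4,6,8}→1  {3,4,6,7,8}→5  {4,5,6,7,8}→10
  6 left: {0,4,5,6,7,8}→20  {1,2,3,4,6,8}→1  {2,3,4,6,7,8}→6  {3,4,5,6,7,8}→15
  7 left: {0,3,4,5,6,7,8}→35  {1,2,3,4,6,7,8}→7  {2,3,4,5,6,7,8}→21
  placing 0:d first → 28 extensions
  placing 1:f first → 56 extensions
total linear extensions = 84

84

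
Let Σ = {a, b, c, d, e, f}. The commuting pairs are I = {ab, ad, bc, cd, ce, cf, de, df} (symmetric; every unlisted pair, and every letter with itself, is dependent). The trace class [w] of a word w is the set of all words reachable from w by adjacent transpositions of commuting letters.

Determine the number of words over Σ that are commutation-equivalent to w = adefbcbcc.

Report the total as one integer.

203

drop 0:a onto floor
drop 1:d onto floor
drop 2:e onto {0:a}
drop 3:f onto {2:e}
drop 4:b onto {1:d, 3:f}
drop 5:c onto {0:a}
drop 6:b onto {4:b}
drop 7:c onto {5:c}
drop 8:c onto {7:c}
ground layer = {0:a, 1:d}
drop-orders for the pieces not yet dropped (sum over which currently-grounded one goes next):
  1 to go: {6} 1  {8} 1
  2 to go: {4,6} 1  {6,8} 2  {7,8} 1
  3 to go: {1,4,6} 1  {3,4,6} 1  {4,6,8} 3  {5,7,8} 1  {6,7,8} 3
  4 to go: {1,3,4,6} 2  {1,4,6,8} 4  {2,3,4,6} 1  {3,4,6,8} 4  {4,6,7,8} 6  {5,6,7,8} 4
  5 to go: {1,2,3,4,6} 3  {1,3,4,6,8} 10  {1,4,6,7,8} 10  {2,3,4,6,8} 5  {3,4,6,7,8} 10  {4,5,6,7,8} 10
  6 to go: {1,2,3,4,6,8} 18  {1,3,4,6,7,8} 30  {1,4,5,6,7,8} 20  {2,3,4,6,7,8} 15  {3,4,5,6,7,8} 20
  7 to go: {1,2,3,4,6,7,8} 63  {1,3,4,5,6,7,8} 70  {2,3,4,5,6,7,8} 35
  if 0:a drops first: 168 orders
  if 1:d drops first: 35 orders
heap linearizations: 203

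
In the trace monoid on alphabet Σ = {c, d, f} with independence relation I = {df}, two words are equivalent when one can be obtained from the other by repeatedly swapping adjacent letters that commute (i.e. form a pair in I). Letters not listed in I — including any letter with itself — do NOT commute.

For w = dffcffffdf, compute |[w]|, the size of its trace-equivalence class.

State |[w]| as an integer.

piece 0:d — minimal
piece 1:f — minimal
piece 2:f rests on {1:f}
piece 3:c rests on {0:d, 2:f}
piece 4:f rests on {3:c}
piece 5:f rests on {4:f}
piece 6:f rests on {5:f}
piece 7:f rests on {6:f}
piece 8:d rests on {3:c}
piece 9:f rests on {7:f}
minimal pieces: {0:d, 1:f}
ways to finish when only these pieces remain (= sum over removing one remaining piece with nothing left below it):
  1 left: {8}→1  {9}→1
  2 left: {7,9}→1  {8,9}→2
  3 left: {6,7,9}→1  {7,8,9}→3
  4 left: {5,6,7,9}→1  {6,7,8,9}→4
  5 left: {4,5,6,7,9}→1  {5,6,7,8,9}→5
  6 left: {4,5,6,7,8,9}→6
  7 left: {3,4,5,6,7,8,9}→6
  8 left: {0,3,4,5,6,7,8,9}→6  {2,3,4,5,6,7,8,9}→6
  placing 0:d first → 6 extensions
  placing 1:f first → 12 extensions
total linear extensions = 18

18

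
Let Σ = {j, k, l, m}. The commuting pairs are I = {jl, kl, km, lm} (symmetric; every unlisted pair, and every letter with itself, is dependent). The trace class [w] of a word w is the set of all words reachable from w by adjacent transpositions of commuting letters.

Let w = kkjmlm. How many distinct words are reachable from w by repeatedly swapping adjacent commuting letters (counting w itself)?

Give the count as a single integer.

6

drop 0:k onto floor
drop 1:k onto {0:k}
drop 2:j onto {1:k}
drop 3:m onto {2:j}
drop 4:l onto floor
drop 5:m onto {3:m}
ground layer = {0:k, 4:l}
drop-orders for the pieces not yet dropped (sum over which currently-grounded one goes next):
  1 to go: {4} 1  {5} 1
  2 to go: {3,5} 1  {4,5} 2
  3 to go: {2,3,5} 1  {3,4,5} 3
  4 to go: {1,2,3,5} 1  {2,3,4,5} 4
  if 0:k drops first: 5 orders
  if 4:l drops first: 1 orders
heap linearizations: 6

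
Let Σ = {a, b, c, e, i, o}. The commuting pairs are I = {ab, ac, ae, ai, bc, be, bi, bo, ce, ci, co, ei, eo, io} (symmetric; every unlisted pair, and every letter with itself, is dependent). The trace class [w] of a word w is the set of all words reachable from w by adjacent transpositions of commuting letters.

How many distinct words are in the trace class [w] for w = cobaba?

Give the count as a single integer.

60

piece 0:c — minimal
piece 1:o — minimal
piece 2:b — minimal
piece 3:a rests on {1:o}
piece 4:b rests on {2:b}
piece 5:a rests on {3:a}
minimal pieces: {0:c, 1:o, 2:b}
ways to finish when only these pieces remain (= sum over removing one remaining piece with nothing left below it):
  1 left: {0}→1  {4}→1  {5}→1
  2 left: {0,4}→2  {0,5}→2  {2,4}→1  {3,5}→1  {4,5}→2
  3 left: {0,2,4}→3  {0,3,5}→3  {0,4,5}→6  {1,3,5}→1  {2,4,5}→3  {3,4,5}→3
  4 left: {0,1,3,5}→4  {0,2,4,5}→12  {0,3,4,5}→12  {1,3,4,5}→4  {2,3,4,5}→6
  placing 0:c first → 10 extensions
  placing 1:o first → 30 extensions
  placing 2:b first → 20 extensions
total linear extensions = 60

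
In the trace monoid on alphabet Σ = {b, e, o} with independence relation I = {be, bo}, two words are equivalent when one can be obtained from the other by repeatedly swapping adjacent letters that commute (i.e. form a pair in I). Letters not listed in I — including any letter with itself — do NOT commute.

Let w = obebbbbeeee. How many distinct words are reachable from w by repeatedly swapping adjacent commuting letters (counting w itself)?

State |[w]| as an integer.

0(o) covers ∅
1(b) covers ∅
2(e) covers 0:o
3(b) covers 1:b
4(b) covers 3:b
5(b) covers 4:b
6(b) covers 5:b
7(e) covers 2:e
8(e) covers 7:e
9(e) covers 8:e
10(e) covers 9:e
floor of heap: 0:o, 1:b
completions by unplaced set U, small U first (add the entries for U minus each lowest piece of U):
  |U|=1: {6}:1  {10}:1
  |U|=2: {5,6}:1  {6,10}:2  {9,10}:1
  |U|=3: {4,5,6}:1  {5,6,10}:3  {6,9,10}:3  {8,9,10}:1
  |U|=4: {3,4,5,6}:1  {4,5,6,10}:4  {5,6,9,10}:6  {6,8,9,10}:4  {7,8,9,10}:1
  |U|=5: {1,3,4,5,6}:1  {2,7,8,9,10}:1  {3,4,5,6,10}:5  {4,5,6,9,10}:10  {5,6,8,9,10}:10  {6,7,8,9,10}:5
  |U|=6: {0,2,7,8,9,10}:1  {1,3,4,5,6,10}:6  {2,6,7,8,9,10}:6  {3,4,5,6,9,10}:15  {4,5,6,8,9,10}:20  {5,6,7,8,9,10}:15
  |U|=7: {0,2,6,7,8,9,10}:7  {1,3,4,5,6,9,10}:21  {2,5,6,7,8,9,10}:21  {3,4,5,6,8,9,10}:35  {4,5,6,7,8,9,10}:35
  |U|=8: {0,2,5,6,7,8,9,10}:28  {1,3,4,5,6,8,9,10}:56  {2,4,5,6,7,8,9,10}:56  {3,4,5,6,7,8,9,10}:70
  |U|=9: {0,2,4,5,6,7,8,9,10}:84  {1,3,4,5,6,7,8,9,10}:126  {2,3,4,5,6,7,8,9,10}:126
  start at 0(o): 252
  start at 1(b): 210
sum over floor = 462

462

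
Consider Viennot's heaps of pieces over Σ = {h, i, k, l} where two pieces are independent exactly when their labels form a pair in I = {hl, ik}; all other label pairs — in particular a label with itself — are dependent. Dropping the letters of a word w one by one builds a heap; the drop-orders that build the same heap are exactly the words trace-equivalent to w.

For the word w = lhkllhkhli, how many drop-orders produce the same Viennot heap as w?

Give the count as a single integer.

#0=l has no predecessor
#1=h has no predecessor
#2=k depends on [0:l, 1:h]
#3=l depends on [2:k]
#4=l depends on [3:l]
#5=h depends on [2:k]
#6=k depends on [4:l, 5:h]
#7=h depends on [6:k]
#8=l depends on [6:k]
#9=i depends on [7:h, 8:l]
sources: [0:l, 1:h]
N(rest) = Σ N(rest − s) over sources s of rest; N(one piece) = 1:
  size 1 → [9]=1
  size 2 → [7,9]=1  [8,9]=1
  size 3 → [7,8,9]=2
  size 4 → [6,7,8,9]=2
  size 5 → [4,6,7,8,9]=2  [5,6,7,8,9]=2
  size 6 → [3,4,6,7,8,9]=2  [4,5,6,7,8,9]=4
  size 7 → [3,4,5,6,7,8,9]=6
  size 8 → [2,3,4,5,6,7,8,9]=6
  first=0(l) contributes 6
  first=1(h) contributes 6
|[w]| = 12

12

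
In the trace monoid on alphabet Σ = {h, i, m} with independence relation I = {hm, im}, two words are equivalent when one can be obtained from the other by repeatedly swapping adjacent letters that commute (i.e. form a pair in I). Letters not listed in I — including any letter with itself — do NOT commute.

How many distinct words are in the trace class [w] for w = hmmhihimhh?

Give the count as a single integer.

#0=h has no predecessor
#1=m has no predecessor
#2=m depends on [1:m]
#3=h depends on [0:h]
#4=i depends on [3:h]
#5=h depends on [4:i]
#6=i depends on [5:h]
#7=m depends on [2:m]
#8=h depends on [6:i]
#9=h depends on [8:h]
sources: [0:h, 1:m]
N(rest) = Σ N(rest − s) over sources s of rest; N(one piece) = 1:
  size 1 → [7]=1  [9]=1
  size 2 → [2,7]=1  [7,9]=2  [8,9]=1
  size 3 → [1,2,7]=1  [2,7,9]=3  [6,8,9]=1  [7,8,9]=3
  size 4 → [1,2,7,9]=4  [2,7,8,9]=6  [5,6,8,9]=1  [6,7,8,9]=4
  size 5 → [1,2,7,8,9]=10  [2,6,7,8,9]=10  [4,5,6,8,9]=1  [5,6,7,8,9]=5
  size 6 → [1,2,6,7,8,9]=20  [2,5,6,7,8,9]=15  [3,4,5,6,8,9]=1  [4,5,6,7,8,9]=6
  size 7 → [0,3,4,5,6,8,9]=1  [1,2,5,6,7,8,9]=35  [2,4,5,6,7,8,9]=21  [3,4,5,6,7,8,9]=7
  size 8 → [0,3,4,5,6,7,8,9]=8  [1,2,4,5,6,7,8,9]=56  [2,3,4,5,6,7,8,9]=28
  first=0(h) contributes 84
  first=1(m) contributes 36
|[w]| = 120

120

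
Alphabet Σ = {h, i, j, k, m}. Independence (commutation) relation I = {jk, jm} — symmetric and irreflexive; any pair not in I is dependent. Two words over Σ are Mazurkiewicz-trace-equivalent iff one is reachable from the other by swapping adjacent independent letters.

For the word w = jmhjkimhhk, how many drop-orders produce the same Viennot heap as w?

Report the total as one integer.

4

drop 0:j onto floor
drop 1:m onto floor
drop 2:h onto {0:j, 1:m}
drop 3:j onto {2:h}
drop 4:k onto {2:h}
drop 5:i onto {3:j, 4:k}
drop 6:m onto {5:i}
drop 7:h onto {6:m}
drop 8:h onto {7:h}
drop 9:k onto {8:h}
ground layer = {0:j, 1:m}
drop-orders for the pieces not yet dropped (sum over which currently-grounded one goes next):
  1 to go: {9} 1
  2 to go: {8,9} 1
  3 to go: {7,8,9} 1
  4 to go: {6,7,8,9} 1
  5 to go: {5,6,7,8,9} 1
  6 to go: {3,5,6,7,8,9} 1  {4,5,6,7,8,9} 1
  7 to go: {3,4,5,6,7,8,9} 2
  8 to go: {2,3,4,5,6,7,8,9} 2
  if 0:j drops first: 2 orders
  if 1:m drops first: 2 orders
heap linearizations: 4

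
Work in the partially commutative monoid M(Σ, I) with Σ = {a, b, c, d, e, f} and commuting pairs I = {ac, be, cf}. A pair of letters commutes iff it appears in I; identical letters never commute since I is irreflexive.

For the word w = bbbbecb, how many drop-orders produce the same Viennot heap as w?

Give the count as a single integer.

5

piece 0:b — minimal
piece 1:b rests on {0:b}
piece 2:b rests on {1:b}
piece 3:b rests on {2:b}
piece 4:e — minimal
piece 5:c rests on {3:b, 4:e}
piece 6:b rests on {5:c}
minimal pieces: {0:b, 4:e}
ways to finish when only these pieces remain (= sum over removing one remaining piece with nothing left below it):
  1 left: {6}→1
  2 left: {5,6}→1
  3 left: {3,5,6}→1  {4,5,6}→1
  4 left: {2,3,5,6}→1  {3,4,5,6}→2
  5 left: {1,2,3,5,6}→1  {2,3,4,5,6}→3
  placing 0:b first → 4 extensions
  placing 4:e first → 1 extensions
total linear extensions = 5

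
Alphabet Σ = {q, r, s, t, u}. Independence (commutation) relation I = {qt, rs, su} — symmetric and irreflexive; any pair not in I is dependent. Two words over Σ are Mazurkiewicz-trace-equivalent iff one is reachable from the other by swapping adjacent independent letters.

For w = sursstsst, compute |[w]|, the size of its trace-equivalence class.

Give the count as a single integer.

piece 0:s — minimal
piece 1:u — minimal
piece 2:r rests on {1:u}
piece 3:s rests on {0:s}
piece 4:s rests on {3:s}
piece 5:t rests on {2:r, 4:s}
piece 6:s rests on {5:t}
piece 7:s rests on {6:s}
piece 8:t rests on {7:s}
minimal pieces: {0:s, 1:u}
ways to finish when only these pieces remain (= sum over removing one remaining piece with nothing left below it):
  1 left: {8}→1
  2 left: {7,8}→1
  3 left: {6,7,8}→1
  4 left: {5,6,7,8}→1
  5 left: {2,5,6,7,8}→1  {4,5,6,7,8}→1
  6 left: {1,2,5,6,7,8}→1  {2,4,5,6,7,8}→2  {3,4,5,6,7,8}→1
  7 left: {0,3,4,5,6,7,8}→1  {1,2,4,5,6,7,8}→3  {2,3,4,5,6,7,8}→3
  placing 0:s first → 6 extensions
  placing 1:u first → 4 extensions
total linear extensions = 10

10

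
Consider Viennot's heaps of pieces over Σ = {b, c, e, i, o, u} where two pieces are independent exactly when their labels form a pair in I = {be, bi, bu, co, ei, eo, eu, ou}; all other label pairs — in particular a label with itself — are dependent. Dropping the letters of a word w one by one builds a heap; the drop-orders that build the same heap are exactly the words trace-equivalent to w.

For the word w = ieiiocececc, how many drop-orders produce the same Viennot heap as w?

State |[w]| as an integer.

#0=i has no predecessor
#1=e has no predecessor
#2=i depends on [0:i]
#3=i depends on [2:i]
#4=o depends on [3:i]
#5=c depends on [1:e, 3:i]
#6=e depends on [5:c]
#7=c depends on [6:e]
#8=e depends on [7:c]
#9=c depends on [8:e]
#10=c depends on [9:c]
sources: [0:i, 1:e]
N(rest) = Σ N(rest − s) over sources s of rest; N(one piece) = 1:
  size 1 → [4]=1  [10]=1
  size 2 → [4,10]=2  [9,10]=1
  size 3 → [4,9,10]=3  [8,9,10]=1
  size 4 → [4,8,9,10]=4  [7,8,9,10]=1
  size 5 → [4,7,8,9,10]=5  [6,7,8,9,10]=1
  size 6 → [4,6,7,8,9,10]=6  [5,6,7,8,9,10]=1
  size 7 → [1,5,6,7,8,9,10]=1  [4,5,6,7,8,9,10]=7
  size 8 → [1,4,5,6,7,8,9,10]=8  [3,4,5,6,7,8,9,10]=7
  size 9 → [1,3,4,5,6,7,8,9,10]=15  [2,3,4,5,6,7,8,9,10]=7
  first=0(i) contributes 22
  first=1(e) contributes 7
|[w]| = 29

29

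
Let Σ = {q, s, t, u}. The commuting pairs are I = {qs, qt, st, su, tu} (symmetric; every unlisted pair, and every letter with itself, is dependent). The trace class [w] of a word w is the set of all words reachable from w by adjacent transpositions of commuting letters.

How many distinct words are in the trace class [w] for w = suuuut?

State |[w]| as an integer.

30

#0=s has no predecessor
#1=u has no predecessor
#2=u depends on [1:u]
#3=u depends on [2:u]
#4=u depends on [3:u]
#5=t has no predecessor
sources: [0:s, 1:u, 5:t]
N(rest) = Σ N(rest − s) over sources s of rest; N(one piece) = 1:
  size 1 → [0]=1  [4]=1  [5]=1
  size 2 → [0,4]=2  [0,5]=2  [3,4]=1  [4,5]=2
  size 3 → [0,3,4]=3  [0,4,5]=6  [2,3,4]=1  [3,4,5]=3
  size 4 → [0,2,3,4]=4  [0,3,4,5]=12  [1,2,3,4]=1  [2,3,4,5]=4
  first=0(s) contributes 5
  first=1(u) contributes 20
  first=5(t) contributes 5
|[w]| = 30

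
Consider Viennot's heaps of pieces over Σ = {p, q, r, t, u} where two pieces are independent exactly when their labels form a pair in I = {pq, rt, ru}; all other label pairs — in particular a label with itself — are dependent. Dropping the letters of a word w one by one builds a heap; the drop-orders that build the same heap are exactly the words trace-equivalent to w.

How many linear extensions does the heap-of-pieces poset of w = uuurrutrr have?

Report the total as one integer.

0(u) covers ∅
1(u) covers 0:u
2(u) covers 1:u
3(r) covers ∅
4(r) covers 3:r
5(u) covers 2:u
6(t) covers 5:u
7(r) covers 4:r
8(r) covers 7:r
floor of heap: 0:u, 3:r
completions by unplaced set U, small U first (add the entries for U minus each lowest piece of U):
  |U|=1: {6}:1  {8}:1
  |U|=2: {5,6}:1  {6,8}:2  {7,8}:1
  |U|=3: {2,5,6}:1  {4,7,8}:1  {5,6,8}:3  {6,7,8}:3
  |U|=4: {1,2,5,6}:1  {2,5,6,8}:4  {3,4,7,8}:1  {4,6,7,8}:4  {5,6,7,8}:6
  |U|=5: {0,1,2,5,6}:1  {1,2,5,6,8}:5  {2,5,6,7,8}:10  {3,4,6,7,8}:5  {4,5,6,7,8}:10
  |U|=6: {0,1,2,5,6,8}:6  {1,2,5,6,7,8}:15  {2,4,5,6,7,8}:20  {3,4,5,6,7,8}:15
  |U|=7: {0,1,2,5,6,7,8}:21  {1,2,4,5,6,7,8}:35  {2,3,4,5,6,7,8}:35
  start at 0(u): 70
  start at 3(r): 56
sum over floor = 126

126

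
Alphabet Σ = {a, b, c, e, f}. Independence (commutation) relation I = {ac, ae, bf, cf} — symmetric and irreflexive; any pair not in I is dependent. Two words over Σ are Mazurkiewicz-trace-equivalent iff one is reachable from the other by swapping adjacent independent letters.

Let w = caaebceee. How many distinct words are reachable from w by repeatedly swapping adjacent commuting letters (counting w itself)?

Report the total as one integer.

6

0(c) covers ∅
1(a) covers ∅
2(a) covers 1:a
3(e) covers 0:c
4(b) covers 2:a, 3:e
5(c) covers 4:b
6(e) covers 5:c
7(e) covers 6:e
8(e) covers 7:e
floor of heap: 0:c, 1:a
completions by unplaced set U, small U first (add the entries for U minus each lowest piece of U):
  |U|=1: {8}:1
  |U|=2: {7,8}:1
  |U|=3: {6,7,8}:1
  |U|=4: {5,6,7,8}:1
  |U|=5: {4,5,6,7,8}:1
  |U|=6: {2,4,5,6,7,8}:1  {3,4,5,6,7,8}:1
  |U|=7: {0,3,4,5,6,7,8}:1  {1,2,4,5,6,7,8}:1  {2,3,4,5,6,7,8}:2
  start at 0(c): 3
  start at 1(a): 3
sum over floor = 6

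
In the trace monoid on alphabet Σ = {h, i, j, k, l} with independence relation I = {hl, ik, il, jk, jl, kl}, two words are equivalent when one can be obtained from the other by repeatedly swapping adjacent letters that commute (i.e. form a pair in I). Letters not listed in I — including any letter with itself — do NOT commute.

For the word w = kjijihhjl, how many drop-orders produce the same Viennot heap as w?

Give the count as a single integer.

piece 0:k — minimal
piece 1:j — minimal
piece 2:i rests on {1:j}
piece 3:j rests on {2:i}
piece 4:i rests on {3:j}
piece 5:h rests on {0:k, 4:i}
piece 6:h rests on {5:h}
piece 7:j rests on {6:h}
piece 8:l — minimal
minimal pieces: {0:k, 1:j, 8:l}
ways to finish when only these pieces remain (= sum over removing one remaining piece with nothing left below it):
  1 left: {7}→1  {8}→1
  2 left: {6,7}→1  {7,8}→2
  3 left: {5,6,7}→1  {6,7,8}→3
  4 left: {0,5,6,7}→1  {4,5,6,7}→1  {5,6,7,8}→4
  5 left: {0,4,5,6,7}→2  {0,5,6,7,8}→5  {3,4,5,6,7}→1  {4,5,6,7,8}→5
  6 left: {0,3,4,5,6,7}→3  {0,4,5,6,7,8}→12  {2,3,4,5,6,7}→1  {3,4,5,6,7,8}→6
  7 left: {0,2,3,4,5,6,7}→4  {0,3,4,5,6,7,8}→21  {1,2,3,4,5,6,7}→1  {2,3,4,5,6,7,8}→7
  placing 0:k first → 8 extensions
  placing 1:j first → 32 extensions
  placing 8:l first → 5 extensions
total linear extensions = 45

45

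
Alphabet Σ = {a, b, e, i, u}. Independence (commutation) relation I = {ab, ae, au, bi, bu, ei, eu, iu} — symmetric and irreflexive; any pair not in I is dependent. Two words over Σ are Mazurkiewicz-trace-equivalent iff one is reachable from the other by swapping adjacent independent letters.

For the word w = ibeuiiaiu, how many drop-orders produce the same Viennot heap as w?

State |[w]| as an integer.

756

#0=i has no predecessor
#1=b has no predecessor
#2=e depends on [1:b]
#3=u has no predecessor
#4=i depends on [0:i]
#5=i depends on [4:i]
#6=a depends on [5:i]
#7=i depends on [6:a]
#8=u depends on [3:u]
sources: [0:i, 1:b, 3:u]
N(rest) = Σ N(rest − s) over sources s of rest; N(one piece) = 1:
  size 1 → [2]=1  [7]=1  [8]=1
  size 2 → [1,2]=1  [2,7]=2  [2,8]=2  [3,8]=1  [6,7]=1  [7,8]=2
  size 3 → [1,2,7]=3  [1,2,8]=3  [2,3,8]=3  [2,6,7]=3  [2,7,8]=6  [3,7,8]=3  [5,6,7]=1  [6,7,8]=3
  size 4 → [1,2,3,8]=6  [1,2,6,7]=6  [1,2,7,8]=12  [2,3,7,8]=12  [2,5,6,7]=4  [2,6,7,8]=12  [3,6,7,8]=6  [4,5,6,7]=1  [5,6,7,8]=4
  size 5 → [0,4,5,6,7]=1  [1,2,3,7,8]=30  [1,2,5,6,7]=10  [1,2,6,7,8]=30  [2,3,6,7,8]=30  [2,4,5,6,7]=5  [2,5,6,7,8]=20  [3,5,6,7,8]=10  [4,5,6,7,8]=5
  size 6 → [0,2,4,5,6,7]=6  [0,4,5,6,7,8]=6  [1,2,3,6,7,8]=90  [1,2,4,5,6,7]=15  [1,2,5,6,7,8]=60  [2,3,5,6,7,8]=60  [2,4,5,6,7,8]=30  [3,4,5,6,7,8]=15
  size 7 → [0,1,2,4,5,6,7]=21  [0,2,4,5,6,7,8]=42  [0,3,4,5,6,7,8]=21  [1,2,3,5,6,7,8]=210  [1,2,4,5,6,7,8]=105  [2,3,4,5,6,7,8]=105
  first=0(i) contributes 420
  first=1(b) contributes 168
  first=3(u) contributes 168
|[w]| = 756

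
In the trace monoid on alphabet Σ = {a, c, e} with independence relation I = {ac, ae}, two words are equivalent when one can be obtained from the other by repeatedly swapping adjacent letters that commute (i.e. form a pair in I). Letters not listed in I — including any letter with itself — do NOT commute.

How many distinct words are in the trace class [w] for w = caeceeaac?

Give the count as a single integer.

84

#0=c has no predecessor
#1=a has no predecessor
#2=e depends on [0:c]
#3=c depends on [2:e]
#4=e depends on [3:c]
#5=e depends on [4:e]
#6=a depends on [1:a]
#7=a depends on [6:a]
#8=c depends on [5:e]
sources: [0:c, 1:a]
N(rest) = Σ N(rest − s) over sources s of rest; N(one piece) = 1:
  size 1 → [7]=1  [8]=1
  size 2 → [5,8]=1  [6,7]=1  [7,8]=2
  size 3 → [1,6,7]=1  [4,5,8]=1  [5,7,8]=3  [6,7,8]=3
  size 4 → [1,6,7,8]=4  [3,4,5,8]=1  [4,5,7,8]=4  [5,6,7,8]=6
  size 5 → [1,5,6,7,8]=10  [2,3,4,5,8]=1  [3,4,5,7,8]=5  [4,5,6,7,8]=10
  size 6 → [0,2,3,4,5,8]=1  [1,4,5,6,7,8]=20  [2,3,4,5,7,8]=6  [3,4,5,6,7,8]=15
  size 7 → [0,2,3,4,5,7,8]=7  [1,3,4,5,6,7,8]=35  [2,3,4,5,6,7,8]=21
  first=0(c) contributes 56
  first=1(a) contributes 28
|[w]| = 84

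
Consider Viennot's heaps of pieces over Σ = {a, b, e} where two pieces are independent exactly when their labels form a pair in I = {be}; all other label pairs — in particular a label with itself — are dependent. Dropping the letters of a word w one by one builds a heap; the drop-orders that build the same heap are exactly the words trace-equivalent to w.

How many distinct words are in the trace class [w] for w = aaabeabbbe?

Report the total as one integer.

#0=a has no predecessor
#1=a depends on [0:a]
#2=a depends on [1:a]
#3=b depends on [2:a]
#4=e depends on [2:a]
#5=a depends on [3:b, 4:e]
#6=b depends on [5:a]
#7=b depends on [6:b]
#8=b depends on [7:b]
#9=e depends on [5:a]
sources: [0:a]
N(rest) = Σ N(rest − s) over sources s of rest; N(one piece) = 1:
  size 1 → [8]=1  [9]=1
  size 2 → [7,8]=1  [8,9]=2
  size 3 → [6,7,8]=1  [7,8,9]=3
  size 4 → [6,7,8,9]=4
  size 5 → [5,6,7,8,9]=4
  size 6 → [3,5,6,7,8,9]=4  [4,5,6,7,8,9]=4
  size 7 → [3,4,5,6,7,8,9]=8
  size 8 → [2,3,4,5,6,7,8,9]=8
  first=0(a) contributes 8

8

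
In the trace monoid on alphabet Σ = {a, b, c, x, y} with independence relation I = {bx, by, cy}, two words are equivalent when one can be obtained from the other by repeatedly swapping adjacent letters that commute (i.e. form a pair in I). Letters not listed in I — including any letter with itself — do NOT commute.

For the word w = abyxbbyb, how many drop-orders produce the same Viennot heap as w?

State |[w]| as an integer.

#0=a has no predecessor
#1=b depends on [0:a]
#2=y depends on [0:a]
#3=x depends on [2:y]
#4=b depends on [1:b]
#5=b depends on [4:b]
#6=y depends on [3:x]
#7=b depends on [5:b]
sources: [0:a]
N(rest) = Σ N(rest − s) over sources s of rest; N(one piece) = 1:
  size 1 → [6]=1  [7]=1
  size 2 → [3,6]=1  [5,7]=1  [6,7]=2
  size 3 → [2,3,6]=1  [3,6,7]=3  [4,5,7]=1  [5,6,7]=3
  size 4 → [1,4,5,7]=1  [2,3,6,7]=4  [3,5,6,7]=6  [4,5,6,7]=4
  size 5 → [1,4,5,6,7]=5  [2,3,5,6,7]=10  [3,4,5,6,7]=10
  size 6 → [1,3,4,5,6,7]=15  [2,3,4,5,6,7]=20
  first=0(a) contributes 35

35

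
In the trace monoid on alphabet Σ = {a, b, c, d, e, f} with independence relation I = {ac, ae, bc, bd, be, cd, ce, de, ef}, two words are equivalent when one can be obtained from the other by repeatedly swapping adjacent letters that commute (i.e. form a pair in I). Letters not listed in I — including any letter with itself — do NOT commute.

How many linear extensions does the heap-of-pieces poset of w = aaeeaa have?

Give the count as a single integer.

15

0(a) covers ∅
1(a) covers 0:a
2(e) covers ∅
3(e) covers 2:e
4(a) covers 1:a
5(a) covers 4:a
floor of heap: 0:a, 2:e
completions by unplaced set U, small U first (add the entries for U minus each lowest piece of U):
  |U|=1: {3}:1  {5}:1
  |U|=2: {2,3}:1  {3,5}:2  {4,5}:1
  |U|=3: {1,4,5}:1  {2,3,5}:3  {3,4,5}:3
  |U|=4: {0,1,4,5}:1  {1,3,4,5}:4  {2,3,4,5}:6
  start at 0(a): 10
  start at 2(e): 5
sum over floor = 15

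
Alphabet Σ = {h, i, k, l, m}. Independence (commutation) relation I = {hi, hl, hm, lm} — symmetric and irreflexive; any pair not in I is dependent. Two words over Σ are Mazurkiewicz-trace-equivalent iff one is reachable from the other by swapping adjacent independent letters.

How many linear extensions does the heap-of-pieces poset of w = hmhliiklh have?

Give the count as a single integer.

60

drop 0:h onto floor
drop 1:m onto floor
drop 2:h onto {0:h}
drop 3:l onto floor
drop 4:i onto {1:m, 3:l}
drop 5:i onto {4:i}
drop 6:k onto {2:h, 5:i}
drop 7:l onto {6:k}
drop 8:h onto {6:k}
ground layer = {0:h, 1:m, 3:l}
drop-orders for the pieces not yet dropped (sum over which currently-grounded one goes next):
  1 to go: {7} 1  {8} 1
  2 to go: {7,8} 2
  3 to go: {6,7,8} 2
  4 to go: {2,6,7,8} 2  {5,6,7,8} 2
  5 to go: {0,2,6,7,8} 2  {2,5,6,7,8} 4  {4,5,6,7,8} 2
  6 to go: {0,2,5,6,7,8} 6  {1,4,5,6,7,8} 2  {2,4,5,6,7,8} 6  {3,4,5,6,7,8} 2
  7 to go: {0,2,4,5,6,7,8} 12  {1,2,4,5,6,7,8} 8  {1,3,4,5,6,7,8} 4  {2,3,4,5,6,7,8} 8
  if 0:h drops first: 20 orders
  if 1:m drops first: 20 orders
  if 3:l drops first: 20 orders
heap linearizations: 60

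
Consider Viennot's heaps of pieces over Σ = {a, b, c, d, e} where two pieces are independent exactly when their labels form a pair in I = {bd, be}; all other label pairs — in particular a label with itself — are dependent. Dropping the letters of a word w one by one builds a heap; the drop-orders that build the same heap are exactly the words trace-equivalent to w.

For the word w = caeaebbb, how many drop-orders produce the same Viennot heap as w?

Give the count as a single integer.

4

#0=c has no predecessor
#1=a depends on [0:c]
#2=e depends on [1:a]
#3=a depends on [2:e]
#4=e depends on [3:a]
#5=b depends on [3:a]
#6=b depends on [5:b]
#7=b depends on [6:b]
sources: [0:c]
N(rest) = Σ N(rest − s) over sources s of rest; N(one piece) = 1:
  size 1 → [4]=1  [7]=1
  size 2 → [4,7]=2  [6,7]=1
  size 3 → [4,6,7]=3  [5,6,7]=1
  size 4 → [4,5,6,7]=4
  size 5 → [3,4,5,6,7]=4
  size 6 → [2,3,4,5,6,7]=4
  first=0(c) contributes 4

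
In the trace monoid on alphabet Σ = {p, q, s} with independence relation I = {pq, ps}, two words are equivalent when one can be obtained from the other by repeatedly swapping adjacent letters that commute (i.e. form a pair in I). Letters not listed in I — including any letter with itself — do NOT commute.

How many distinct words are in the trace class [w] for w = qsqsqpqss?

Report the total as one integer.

9

drop 0:q onto floor
drop 1:s onto {0:q}
drop 2:q onto {1:s}
drop 3:s onto {2:q}
drop 4:q onto {3:s}
drop 5:p onto floor
drop 6:q onto {4:q}
drop 7:s onto {6:q}
drop 8:s onto {7:s}
ground layer = {0:q, 5:p}
drop-orders for the pieces not yet dropped (sum over which currently-grounded one goes next):
  1 to go: {5} 1  {8} 1
  2 to go: {5,8} 2  {7,8} 1
  3 to go: {5,7,8} 3  {6,7,8} 1
  4 to go: {4,6,7,8} 1  {5,6,7,8} 4
  5 to go: {3,4,6,7,8} 1  {4,5,6,7,8} 5
  6 to go: {2,3,4,6,7,8} 1  {3,4,5,6,7,8} 6
  7 to go: {1,2,3,4,6,7,8} 1  {2,3,4,5,6,7,8} 7
  if 0:q drops first: 8 orders
  if 5:p drops first: 1 orders
heap linearizations: 9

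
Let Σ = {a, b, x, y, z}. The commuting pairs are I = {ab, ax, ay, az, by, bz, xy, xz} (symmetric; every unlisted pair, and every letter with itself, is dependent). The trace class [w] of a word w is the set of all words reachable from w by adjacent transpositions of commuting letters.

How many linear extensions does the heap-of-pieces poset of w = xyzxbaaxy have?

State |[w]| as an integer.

1260

0(x) covers ∅
1(y) covers ∅
2(z) covers 1:y
3(x) covers 0:x
4(b) covers 3:x
5(a) covers ∅
6(a) covers 5:a
7(x) covers 4:b
8(y) covers 2:z
floor of heap: 0:x, 1:y, 5:a
completions by unplaced set U, small U first (add the entries for U minus each lowest piece of U):
  |U|=1: {6}:1  {7}:1  {8}:1
  |U|=2: {2,8}:1  {4,7}:1  {5,6}:1  {6,7}:2  {6,8}:2  {7,8}:2
  |U|=3: {1,2,8}:1  {2,6,8}:3  {2,7,8}:3  {3,4,7}:1  {4,6,7}:3  {4,7,8}:3  {5,6,7}:3  {5,6,8}:3  {6,7,8}:6
  |U|=4: {0,3,4,7}:1  {1,2,6,8}:4  {1,2,7,8}:4  {2,4,7,8}:6  {2,5,6,8}:6  {2,6,7,8}:12  {3,4,6,7}:4  {3,4,7,8}:4  {4,5,6,7}:6  {4,6,7,8}:12  {5,6,7,8}:12
  |U|=5: {0,3,4,6,7}:5  {0,3,4,7,8}:5  {1,2,4,7,8}:10  {1,2,5,6,8}:10  {1,2,6,7,8}:20  {2,3,4,7,8}:10  {2,4,6,7,8}:30  {2,5,6,7,8}:30  {3,4,5,6,7}:10  {3,4,6,7,8}:20  {4,5,6,7,8}:30
  |U|=6: {0,2,3,4,7,8}:15  {0,3,4,5,6,7}:15  {0,3,4,6,7,8}:30  {1,2,3,4,7,8}:20  {1,2,4,6,7,8}:60  {1,2,5,6,7,8}:60  {2,3,4,6,7,8}:60  {2,4,5,6,7,8}:90  {3,4,5,6,7,8}:60
  |U|=7: {0,1,2,3,4,7,8}:35  {0,2,3,4,6,7,8}:105  {0,3,4,5,6,7,8}:105  {1,2,3,4,6,7,8}:140  {1,2,4,5,6,7,8}:210  {2,3,4,5,6,7,8}:210
  start at 0(x): 560
  start at 1(y): 420
  start at 5(a): 280
sum over floor = 1260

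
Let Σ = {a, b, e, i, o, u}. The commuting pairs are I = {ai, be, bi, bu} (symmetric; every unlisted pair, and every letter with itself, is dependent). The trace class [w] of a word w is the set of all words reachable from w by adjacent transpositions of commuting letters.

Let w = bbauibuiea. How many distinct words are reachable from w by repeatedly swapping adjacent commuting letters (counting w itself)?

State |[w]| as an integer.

6

#0=b has no predecessor
#1=b depends on [0:b]
#2=a depends on [1:b]
#3=u depends on [2:a]
#4=i depends on [3:u]
#5=b depends on [2:a]
#6=u depends on [4:i]
#7=i depends on [6:u]
#8=e depends on [7:i]
#9=a depends on [5:b, 8:e]
sources: [0:b]
N(rest) = Σ N(rest − s) over sources s of rest; N(one piece) = 1:
  size 1 → [9]=1
  size 2 → [5,9]=1  [8,9]=1
  size 3 → [5,8,9]=2  [7,8,9]=1
  size 4 → [5,7,8,9]=3  [6,7,8,9]=1
  size 5 → [4,6,7,8,9]=1  [5,6,7,8,9]=4
  size 6 → [3,4,6,7,8,9]=1  [4,5,6,7,8,9]=5
  size 7 → [3,4,5,6,7,8,9]=6
  size 8 → [2,3,4,5,6,7,8,9]=6
  first=0(b) contributes 6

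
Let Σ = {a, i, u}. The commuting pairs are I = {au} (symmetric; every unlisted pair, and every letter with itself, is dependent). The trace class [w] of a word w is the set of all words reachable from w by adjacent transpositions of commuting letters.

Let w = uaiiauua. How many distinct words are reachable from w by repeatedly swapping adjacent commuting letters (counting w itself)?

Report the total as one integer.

12

piece 0:u — minimal
piece 1:a — minimal
piece 2:i rests on {0:u, 1:a}
piece 3:i rests on {2:i}
piece 4:a rests on {3:i}
piece 5:u rests on {3:i}
piece 6:u rests on {5:u}
piece 7:a rests on {4:a}
minimal pieces: {0:u, 1:a}
ways to finish when only these pieces remain (= sum over removing one remaining piece with nothing left below it):
  1 left: {6}→1  {7}→1
  2 left: {4,7}→1  {5,6}→1  {6,7}→2
  3 left: {4,6,7}→3  {5,6,7}→3
  4 left: {4,5,6,7}→6
  5 left: {3,4,5,6,7}→6
  6 left: {2,3,4,5,6,7}→6
  placing 0:u first → 6 extensions
  placing 1:a first → 6 extensions
total linear extensions = 12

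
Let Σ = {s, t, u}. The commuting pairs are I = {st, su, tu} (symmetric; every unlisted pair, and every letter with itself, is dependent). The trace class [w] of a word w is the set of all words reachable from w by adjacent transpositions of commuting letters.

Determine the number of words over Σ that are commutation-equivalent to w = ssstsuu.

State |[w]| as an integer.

0(s) covers ∅
1(s) covers 0:s
2(s) covers 1:s
3(t) covers ∅
4(s) covers 2:s
5(u) covers ∅
6(u) covers 5:u
floor of heap: 0:s, 3:t, 5:u
completions by unplaced set U, small U first (add the entries for U minus each lowest piece of U):
  |U|=1: {3}:1  {4}:1  {6}:1
  |U|=2: {2,4}:1  {3,4}:2  {3,6}:2  {4,6}:2  {5,6}:1
  |U|=3: {1,2,4}:1  {2,3,4}:3  {2,4,6}:3  {3,4,6}:6  {3,5,6}:3  {4,5,6}:3
  |U|=4: {0,1,2,4}:1  {1,2,3,4}:4  {1,2,4,6}:4  {2,3,4,6}:12  {2,4,5,6}:6  {3,4,5,6}:12
  |U|=5: {0,1,2,3,4}:5  {0,1,2,4,6}:5  {1,2,3,4,6}:20  {1,2,4,5,6}:10  {2,3,4,5,6}:30
  start at 0(s): 60
  start at 3(t): 15
  start at 5(u): 30
sum over floor = 105

105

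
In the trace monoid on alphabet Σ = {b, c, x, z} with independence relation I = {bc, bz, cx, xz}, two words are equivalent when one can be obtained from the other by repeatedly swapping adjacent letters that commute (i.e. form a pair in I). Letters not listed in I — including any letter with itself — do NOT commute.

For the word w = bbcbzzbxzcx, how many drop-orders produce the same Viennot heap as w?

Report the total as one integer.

462

#0=b has no predecessor
#1=b depends on [0:b]
#2=c has no predecessor
#3=b depends on [1:b]
#4=z depends on [2:c]
#5=z depends on [4:z]
#6=b depends on [3:b]
#7=x depends on [6:b]
#8=z depends on [5:z]
#9=c depends on [8:z]
#10=x depends on [7:x]
sources: [0:b, 2:c]
N(rest) = Σ N(rest − s) over sources s of rest; N(one piece) = 1:
  size 1 → [9]=1  [10]=1
  size 2 → [7,10]=1  [8,9]=1  [9,10]=2
  size 3 → [5,8,9]=1  [6,7,10]=1  [7,9,10]=3  [8,9,10]=3
  size 4 → [3,6,7,10]=1  [4,5,8,9]=1  [5,8,9,10]=4  [6,7,9,10]=4  [7,8,9,10]=6
  size 5 → [1,3,6,7,10]=1  [2,4,5,8,9]=1  [3,6,7,9,10]=5  [4,5,8,9,10]=5  [5,7,8,9,10]=10  [6,7,8,9,10]=10
  size 6 → [0,1,3,6,7,10]=1  [1,3,6,7,9,10]=6  [2,4,5,8,9,10]=6  [3,6,7,8,9,10]=15  [4,5,7,8,9,10]=15  [5,6,7,8,9,10]=20
  size 7 → [0,1,3,6,7,9,10]=7  [1,3,6,7,8,9,10]=21  [2,4,5,7,8,9,10]=21  [3,5,6,7,8,9,10]=35  [4,5,6,7,8,9,10]=35
  size 8 → [0,1,3,6,7,8,9,10]=28  [1,3,5,6,7,8,9,10]=56  [2,4,5,6,7,8,9,10]=56  [3,4,5,6,7,8,9,10]=70
  size 9 → [0,1,3,5,6,7,8,9,10]=84  [1,3,4,5,6,7,8,9,10]=126  [2,3,4,5,6,7,8,9,10]=126
  first=0(b) contributes 252
  first=2(c) contributes 210
|[w]| = 462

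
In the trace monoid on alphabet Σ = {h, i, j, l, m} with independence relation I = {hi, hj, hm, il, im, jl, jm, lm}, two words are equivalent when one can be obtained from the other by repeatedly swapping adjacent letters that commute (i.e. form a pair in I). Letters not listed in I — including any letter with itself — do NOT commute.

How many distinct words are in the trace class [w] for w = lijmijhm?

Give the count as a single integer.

420

#0=l has no predecessor
#1=i has no predecessor
#2=j depends on [1:i]
#3=m has no predecessor
#4=i depends on [2:j]
#5=j depends on [4:i]
#6=h depends on [0:l]
#7=m depends on [3:m]
sources: [0:l, 1:i, 3:m]
N(rest) = Σ N(rest − s) over sources s of rest; N(one piece) = 1:
  size 1 → [5]=1  [6]=1  [7]=1
  size 2 → [0,6]=1  [3,7]=1  [4,5]=1  [5,6]=2  [5,7]=2  [6,7]=2
  size 3 → [0,5,6]=3  [0,6,7]=3  [2,4,5]=1  [3,5,7]=3  [3,6,7]=3  [4,5,6]=3  [4,5,7]=3  [5,6,7]=6
  size 4 → [0,3,6,7]=6  [0,4,5,6]=6  [0,5,6,7]=12  [1,2,4,5]=1  [2,4,5,6]=4  [2,4,5,7]=4  [3,4,5,7]=6  [3,5,6,7]=12  [4,5,6,7]=12
  size 5 → [0,2,4,5,6]=10  [0,3,5,6,7]=30  [0,4,5,6,7]=30  [1,2,4,5,6]=5  [1,2,4,5,7]=5  [2,3,4,5,7]=10  [2,4,5,6,7]=20  [3,4,5,6,7]=30
  size 6 → [0,1,2,4,5,6]=15  [0,2,4,5,6,7]=60  [0,3,4,5,6,7]=90  [1,2,3,4,5,7]=15  [1,2,4,5,6,7]=30  [2,3,4,5,6,7]=60
  first=0(l) contributes 105
  first=1(i) contributes 210
  first=3(m) contributes 105
|[w]| = 420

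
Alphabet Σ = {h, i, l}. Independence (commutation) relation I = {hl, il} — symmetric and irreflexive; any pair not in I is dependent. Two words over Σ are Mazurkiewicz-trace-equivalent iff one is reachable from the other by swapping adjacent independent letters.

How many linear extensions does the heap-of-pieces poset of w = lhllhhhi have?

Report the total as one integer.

56

#0=l has no predecessor
#1=h has no predecessor
#2=l depends on [0:l]
#3=l depends on [2:l]
#4=h depends on [1:h]
#5=h depends on [4:h]
#6=h depends on [5:h]
#7=i depends on [6:h]
sources: [0:l, 1:h]
N(rest) = Σ N(rest − s) over sources s of rest; N(one piece) = 1:
  size 1 → [3]=1  [7]=1
  size 2 → [2,3]=1  [3,7]=2  [6,7]=1
  size 3 → [0,2,3]=1  [2,3,7]=3  [3,6,7]=3  [5,6,7]=1
  size 4 → [0,2,3,7]=4  [2,3,6,7]=6  [3,5,6,7]=4  [4,5,6,7]=1
  size 5 → [0,2,3,6,7]=10  [1,4,5,6,7]=1  [2,3,5,6,7]=10  [3,4,5,6,7]=5
  size 6 → [0,2,3,5,6,7]=20  [1,3,4,5,6,7]=6  [2,3,4,5,6,7]=15
  first=0(l) contributes 21
  first=1(h) contributes 35
|[w]| = 56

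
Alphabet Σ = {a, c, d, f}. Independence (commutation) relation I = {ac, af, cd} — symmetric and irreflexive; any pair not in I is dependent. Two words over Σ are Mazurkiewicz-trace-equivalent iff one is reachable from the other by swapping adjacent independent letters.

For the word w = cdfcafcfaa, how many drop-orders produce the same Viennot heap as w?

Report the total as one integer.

#0=c has no predecessor
#1=d has no predecessor
#2=f depends on [0:c, 1:d]
#3=c depends on [2:f]
#4=a depends on [1:d]
#5=f depends on [3:c]
#6=c depends on [5:f]
#7=f depends on [6:c]
#8=a depends on [4:a]
#9=a depends on [8:a]
sources: [0:c, 1:d]
N(rest) = Σ N(rest − s) over sources s of rest; N(one piece) = 1:
  size 1 → [7]=1  [9]=1
  size 2 → [6,7]=1  [7,9]=2  [8,9]=1
  size 3 → [4,8,9]=1  [5,6,7]=1  [6,7,9]=3  [7,8,9]=3
  size 4 → [3,5,6,7]=1  [4,7,8,9]=4  [5,6,7,9]=4  [6,7,8,9]=6
  size 5 → [2,3,5,6,7]=1  [3,5,6,7,9]=5  [4,6,7,8,9]=10  [5,6,7,8,9]=10
  size 6 → [0,2,3,5,6,7]=1  [2,3,5,6,7,9]=6  [3,5,6,7,8,9]=15  [4,5,6,7,8,9]=20
  size 7 → [0,2,3,5,6,7,9]=7  [2,3,5,6,7,8,9]=21  [3,4,5,6,7,8,9]=35
  size 8 → [0,2,3,5,6,7,8,9]=28  [2,3,4,5,6,7,8,9]=56
  first=0(c) contributes 56
  first=1(d) contributes 84
|[w]| = 140

140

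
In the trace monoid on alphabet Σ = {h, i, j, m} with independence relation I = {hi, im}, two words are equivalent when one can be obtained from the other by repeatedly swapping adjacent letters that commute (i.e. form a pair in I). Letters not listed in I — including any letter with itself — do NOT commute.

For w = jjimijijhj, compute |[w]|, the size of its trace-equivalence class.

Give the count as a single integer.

3

0(j) covers ∅
1(j) covers 0:j
2(i) covers 1:j
3(m) covers 1:j
4(i) covers 2:i
5(j) covers 3:m, 4:i
6(i) covers 5:j
7(j) covers 6:i
8(h) covers 7:j
9(j) covers 8:h
floor of heap: 0:j
completions by unplaced set U, small U first (add the entries for U minus each lowest piece of U):
  |U|=1: {9}:1
  |U|=2: {8,9}:1
  |U|=3: {7,8,9}:1
  |U|=4: {6,7,8,9}:1
  |U|=5: {5,6,7,8,9}:1
  |U|=6: {3,5,6,7,8,9}:1  {4,5,6,7,8,9}:1
  |U|=7: {2,4,5,6,7,8,9}:1  {3,4,5,6,7,8,9}:2
  |U|=8: {2,3,4,5,6,7,8,9}:3
  start at 0(j): 3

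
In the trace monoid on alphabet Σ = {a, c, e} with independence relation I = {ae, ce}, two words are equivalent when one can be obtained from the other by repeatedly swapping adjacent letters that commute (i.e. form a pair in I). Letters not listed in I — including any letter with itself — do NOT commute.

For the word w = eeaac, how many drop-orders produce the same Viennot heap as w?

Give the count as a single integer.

piece 0:e — minimal
piece 1:e rests on {0:e}
piece 2:a — minimal
piece 3:a rests on {2:a}
piece 4:c rests on {3:a}
minimal pieces: {0:e, 2:a}
ways to finish when only these pieces remain (= sum over removing one remaining piece with nothing left below it):
  1 left: {1}→1  {4}→1
  2 left: {0,1}→1  {1,4}→2  {3,4}→1
  3 left: {0,1,4}→3  {1,3,4}→3  {2,3,4}→1
  placing 0:e first → 4 extensions
  placing 2:a first → 6 extensions
total linear extensions = 10

10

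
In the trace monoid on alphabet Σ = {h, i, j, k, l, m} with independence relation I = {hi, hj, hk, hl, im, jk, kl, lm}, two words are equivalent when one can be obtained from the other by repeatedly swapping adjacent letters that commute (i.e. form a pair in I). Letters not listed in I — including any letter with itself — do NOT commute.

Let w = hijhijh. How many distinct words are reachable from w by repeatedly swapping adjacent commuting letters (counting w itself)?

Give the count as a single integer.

35

piece 0:h — minimal
piece 1:i — minimal
piece 2:j rests on {1:i}
piece 3:h rests on {0:h}
piece 4:i rests on {2:j}
piece 5:j rests on {4:i}
piece 6:h rests on {3:h}
minimal pieces: {0:h, 1:i}
ways to finish when only these pieces remain (= sum over removing one remaining piece with nothing left below it):
  1 left: {5}→1  {6}→1
  2 left: {3,6}→1  {4,5}→1  {5,6}→2
  3 left: {0,3,6}→1  {2,4,5}→1  {3,5,6}→3  {4,5,6}→3
  4 left: {0,3,5,6}→4  {1,2,4,5}→1  {2,4,5,6}→4  {3,4,5,6}→6
  5 left: {0,3,4,5,6}→10  {1,2,4,5,6}→5  {2,3,4,5,6}→10
  placing 0:h first → 15 extensions
  placing 1:i first → 20 extensions
total linear extensions = 35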